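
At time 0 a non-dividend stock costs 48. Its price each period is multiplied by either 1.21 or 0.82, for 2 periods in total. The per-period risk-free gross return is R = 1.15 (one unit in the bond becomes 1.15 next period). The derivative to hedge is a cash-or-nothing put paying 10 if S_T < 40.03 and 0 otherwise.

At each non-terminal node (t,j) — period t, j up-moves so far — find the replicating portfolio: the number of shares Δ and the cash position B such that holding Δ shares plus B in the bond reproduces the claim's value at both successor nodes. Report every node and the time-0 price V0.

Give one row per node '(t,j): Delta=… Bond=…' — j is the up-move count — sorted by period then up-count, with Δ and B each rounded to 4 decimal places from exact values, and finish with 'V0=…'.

(0,0): Delta=-0.0715 Bond=3.6092
(1,0): Delta=-0.6514 Bond=26.9788
(1,1): Delta=0.0000 Bond=0.0000
V0=0.1790

The replicating-portfolio and risk-neutral prices coincide; use p* = (1.15−0.82)/(1.21−0.82) = 0.8462 for the latter.
At expiry t=2: V(2,0)=10.0000, V(2,1)=0.0000, V(2,2)=0.0000
(1,0): S=39.3600. Δ = (V_up−V_dn)/(S_up−S_dn) = (0.0000−10.0000)/(47.6256−32.2752) = -0.6514. V = [p*·0.0000 + (1−p*)·10.0000]/1.15 = 1.3378. B = V − Δ·S = 26.9788.
(1,1): S=58.0800. Δ = (V_up−V_dn)/(S_up−S_dn) = (0.0000−0.0000)/(70.2768−47.6256) = 0.0000. V = [p*·0.0000 + (1−p*)·0.0000]/1.15 = 0.0000. B = V − Δ·S = 0.0000.
(0,0): S=48.0000. Δ = (V_up−V_dn)/(S_up−S_dn) = (0.0000−1.3378)/(58.0800−39.3600) = -0.0715. V = [p*·0.0000 + (1−p*)·1.3378]/1.15 = 0.1790. B = V − Δ·S = 3.6092.
The time-0 hedge costs 0.1790, which is the no-arbitrage price.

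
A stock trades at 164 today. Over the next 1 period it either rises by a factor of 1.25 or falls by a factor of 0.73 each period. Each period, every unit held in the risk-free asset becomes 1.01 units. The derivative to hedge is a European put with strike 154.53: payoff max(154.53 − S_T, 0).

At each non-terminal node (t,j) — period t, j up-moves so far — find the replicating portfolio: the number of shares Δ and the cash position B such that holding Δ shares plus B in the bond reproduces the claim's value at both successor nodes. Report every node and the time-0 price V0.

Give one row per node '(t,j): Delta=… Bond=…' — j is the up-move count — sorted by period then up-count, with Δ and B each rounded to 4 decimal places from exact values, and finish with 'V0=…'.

No-arbitrage ⇒ martingale measure with p* = (R−d)/(u−d) = 0.5385.
At expiry t=1: V(1,0)=34.8100, V(1,1)=0.0000
Node (0,0) S=164.0000: V=(p*·0.0000+(1−p*)·34.8100)/1.01=15.9071; Δ=(0.0000−34.8100)/(205.0000−119.7200)=-0.4082; B=V−Δ·S=82.8494
The time-0 hedge costs 15.9071, which is the no-arbitrage price.

(0,0): Delta=-0.4082 Bond=82.8494
V0=15.9071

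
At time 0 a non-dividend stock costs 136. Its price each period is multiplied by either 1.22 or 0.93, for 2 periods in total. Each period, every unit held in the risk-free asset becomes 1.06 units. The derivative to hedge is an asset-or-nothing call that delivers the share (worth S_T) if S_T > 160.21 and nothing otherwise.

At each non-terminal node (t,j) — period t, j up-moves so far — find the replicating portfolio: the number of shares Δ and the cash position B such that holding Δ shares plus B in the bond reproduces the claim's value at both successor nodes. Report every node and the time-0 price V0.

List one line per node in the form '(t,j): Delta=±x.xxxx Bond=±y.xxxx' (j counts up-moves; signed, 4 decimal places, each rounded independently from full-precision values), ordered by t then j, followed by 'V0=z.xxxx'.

The replicating-portfolio and risk-neutral prices coincide; use p* = (1.06−0.93)/(1.22−0.93) = 0.4483 for the latter.
Terminal payoffs: V(2,0)=0.0000, V(2,1)=0.0000, V(2,2)=202.4224
Node (1,0) S=126.4800: V=(p*·0.0000+(1−p*)·0.0000)/1.06=0.0000; Δ=(0.0000−0.0000)/(154.3056−117.6264)=0.0000; B=V−Δ·S=0.0000
Node (1,1) S=165.9200: V=(p*·202.4224+(1−p*)·0.0000)/1.06=85.6048; Δ=(202.4224−0.0000)/(202.4224−154.3056)=4.2069; B=V−Δ·S=-612.4035
Node (0,0) S=136.0000: V=(p*·85.6048+(1−p*)·0.0000)/1.06=36.2024; Δ=(85.6048−0.0000)/(165.9200−126.4800)=2.1705; B=V−Δ·S=-258.9865
Check: Δ(0,0)·S0 + B(0,0) = 36.2024 = V0.

(0,0): Delta=2.1705 Bond=-258.9865
(1,0): Delta=0.0000 Bond=0.0000
(1,1): Delta=4.2069 Bond=-612.4035
V0=36.2024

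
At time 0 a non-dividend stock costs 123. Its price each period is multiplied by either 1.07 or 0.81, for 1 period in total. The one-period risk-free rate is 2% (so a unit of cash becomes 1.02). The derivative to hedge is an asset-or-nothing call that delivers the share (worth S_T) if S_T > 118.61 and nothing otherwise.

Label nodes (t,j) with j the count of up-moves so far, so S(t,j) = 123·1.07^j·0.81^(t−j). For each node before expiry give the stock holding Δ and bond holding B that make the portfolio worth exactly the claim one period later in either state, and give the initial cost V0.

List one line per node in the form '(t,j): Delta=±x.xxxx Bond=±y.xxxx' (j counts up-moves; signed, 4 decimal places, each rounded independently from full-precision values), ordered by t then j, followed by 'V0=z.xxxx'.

(0,0): Delta=4.1154 Bond=-401.9762
V0=104.2161

The replicating-portfolio and risk-neutral prices coincide; use p* = (1.02−0.81)/(1.07−0.81) = 0.8077 for the latter.
Terminal values V(1,·): V(1,0)=0.0000, V(1,1)=131.6100
Node (0,0) S=123.0000: V=(p*·131.6100+(1−p*)·0.0000)/1.02=104.2161; Δ=(131.6100−0.0000)/(131.6100−99.6300)=4.1154; B=V−Δ·S=-401.9762
Self-financing check: at every node Δ·S+B equals the discounted successor values.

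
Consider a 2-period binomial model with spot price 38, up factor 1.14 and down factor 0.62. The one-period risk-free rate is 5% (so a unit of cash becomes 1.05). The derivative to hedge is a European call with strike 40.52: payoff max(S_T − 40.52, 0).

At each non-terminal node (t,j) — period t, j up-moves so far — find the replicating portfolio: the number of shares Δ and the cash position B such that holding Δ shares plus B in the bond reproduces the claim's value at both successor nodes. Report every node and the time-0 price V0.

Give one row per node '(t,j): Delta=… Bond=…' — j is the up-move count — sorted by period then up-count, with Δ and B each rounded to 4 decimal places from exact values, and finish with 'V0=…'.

Risk-neutral probability p* = (R−d)/(u−d) = (1.05−0.62)/(1.14−0.62) = 0.8269.
Terminal payoffs: V(2,0)=0.0000, V(2,1)=0.0000, V(2,2)=8.8648
(1,0): S=23.5600. Δ = (V_up−V_dn)/(S_up−S_dn) = (0.0000−0.0000)/(26.8584−14.6072) = 0.0000. V = [p*·0.0000 + (1−p*)·0.0000]/1.05 = 0.0000. B = V − Δ·S = 0.0000.
(1,1): S=43.3200. Δ = (V_up−V_dn)/(S_up−S_dn) = (8.8648−0.0000)/(49.3848−26.8584) = 0.3935. V = [p*·8.8648 + (1−p*)·0.0000]/1.05 = 6.9814. B = V − Δ·S = -10.0663.
(0,0): S=38.0000. Δ = (V_up−V_dn)/(S_up−S_dn) = (6.9814−0.0000)/(43.3200−23.5600) = 0.3533. V = [p*·6.9814 + (1−p*)·0.0000]/1.05 = 5.4982. B = V − Δ·S = -7.9276.
The time-0 hedge costs 5.4982, which is the no-arbitrage price.

(0,0): Delta=0.3533 Bond=-7.9276
(1,0): Delta=0.0000 Bond=0.0000
(1,1): Delta=0.3935 Bond=-10.0663
V0=5.4982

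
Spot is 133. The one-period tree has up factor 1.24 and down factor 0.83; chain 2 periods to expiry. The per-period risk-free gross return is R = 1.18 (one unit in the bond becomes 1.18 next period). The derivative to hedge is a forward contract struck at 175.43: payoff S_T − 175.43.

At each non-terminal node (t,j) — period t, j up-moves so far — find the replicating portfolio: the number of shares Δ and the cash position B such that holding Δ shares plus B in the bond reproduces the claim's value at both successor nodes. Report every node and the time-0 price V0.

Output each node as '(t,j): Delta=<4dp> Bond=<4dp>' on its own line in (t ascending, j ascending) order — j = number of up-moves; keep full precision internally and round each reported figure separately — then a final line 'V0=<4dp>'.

(0,0): Delta=1.0000 Bond=-125.9911
(1,0): Delta=1.0000 Bond=-148.6695
(1,1): Delta=1.0000 Bond=-148.6695
V0=7.0089

The replicating-portfolio and risk-neutral prices coincide; use p* = (1.18−0.83)/(1.24−0.83) = 0.8537 for the latter.
Terminal values V(2,·): V(2,0)=-83.8063, V(2,1)=-38.5464, V(2,2)=29.0708
(1,0): S=110.3900. Δ = (V_up−V_dn)/(S_up−S_dn) = (-38.5464−-83.8063)/(136.8836−91.6237) = 1.0000. V = [p*·-38.5464 + (1−p*)·-83.8063]/1.18 = -38.2795. B = V − Δ·S = -148.6695.
(1,1): S=164.9200. Δ = (V_up−V_dn)/(S_up−S_dn) = (29.0708−-38.5464)/(204.5008−136.8836) = 1.0000. V = [p*·29.0708 + (1−p*)·-38.5464]/1.18 = 16.2505. B = V − Δ·S = -148.6695.
(0,0): S=133.0000. Δ = (V_up−V_dn)/(S_up−S_dn) = (16.2505−-38.2795)/(164.9200−110.3900) = 1.0000. V = [p*·16.2505 + (1−p*)·-38.2795]/1.18 = 7.0089. B = V − Δ·S = -125.9911.
Root portfolio cost Δ·133+B reproduces V0=7.0089.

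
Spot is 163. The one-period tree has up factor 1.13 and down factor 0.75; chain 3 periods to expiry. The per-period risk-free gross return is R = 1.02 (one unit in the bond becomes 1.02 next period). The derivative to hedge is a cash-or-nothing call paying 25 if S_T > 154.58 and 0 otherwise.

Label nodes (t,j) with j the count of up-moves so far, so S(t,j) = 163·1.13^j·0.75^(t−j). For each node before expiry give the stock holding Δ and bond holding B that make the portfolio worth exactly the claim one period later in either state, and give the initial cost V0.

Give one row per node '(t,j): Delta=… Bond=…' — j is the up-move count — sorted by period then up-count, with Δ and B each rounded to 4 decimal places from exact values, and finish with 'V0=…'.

Risk-neutral probability p* = (R−d)/(u−d) = (1.02−0.75)/(1.13−0.75) = 0.7105.
Terminal payoffs: V(3,0)=0.0000, V(3,1)=0.0000, V(3,2)=25.0000, V(3,3)=25.0000
Node (2,0) S=91.6875: V=(p*·0.0000+(1−p*)·0.0000)/1.02=0.0000; Δ=(0.0000−0.0000)/(103.6069−68.7656)=0.0000; B=V−Δ·S=0.0000
Node (2,1) S=138.1425: V=(p*·25.0000+(1−p*)·0.0000)/1.02=17.4149; Δ=(25.0000−0.0000)/(156.1010−103.6069)=0.4762; B=V−Δ·S=-48.3746
Node (2,2) S=208.1347: V=(p*·25.0000+(1−p*)·25.0000)/1.02=24.5098; Δ=(25.0000−25.0000)/(235.1922−156.1010)=0.0000; B=V−Δ·S=24.5098
Node (1,0) S=122.2500: V=(p*·17.4149+(1−p*)·0.0000)/1.02=12.1311; Δ=(17.4149−0.0000)/(138.1425−91.6875)=0.3749; B=V−Δ·S=-33.6975
Node (1,1) S=184.1900: V=(p*·24.5098+(1−p*)·17.4149)/1.02=22.0157; Δ=(24.5098−17.4149)/(208.1347−138.1425)=0.1014; B=V−Δ·S=3.3448
Node (0,0) S=163.0000: V=(p*·22.0157+(1−p*)·12.1311)/1.02=18.7788; Δ=(22.0157−12.1311)/(184.1900−122.2500)=0.1596; B=V−Δ·S=-7.2333
Each (Δ,B) replicates both successor values, so the strategy is self-financing and V0 is arbitrage-free.

(0,0): Delta=0.1596 Bond=-7.2333
(1,0): Delta=0.3749 Bond=-33.6975
(1,1): Delta=0.1014 Bond=3.3448
(2,0): Delta=0.0000 Bond=0.0000
(2,1): Delta=0.4762 Bond=-48.3746
(2,2): Delta=0.0000 Bond=24.5098
V0=18.7788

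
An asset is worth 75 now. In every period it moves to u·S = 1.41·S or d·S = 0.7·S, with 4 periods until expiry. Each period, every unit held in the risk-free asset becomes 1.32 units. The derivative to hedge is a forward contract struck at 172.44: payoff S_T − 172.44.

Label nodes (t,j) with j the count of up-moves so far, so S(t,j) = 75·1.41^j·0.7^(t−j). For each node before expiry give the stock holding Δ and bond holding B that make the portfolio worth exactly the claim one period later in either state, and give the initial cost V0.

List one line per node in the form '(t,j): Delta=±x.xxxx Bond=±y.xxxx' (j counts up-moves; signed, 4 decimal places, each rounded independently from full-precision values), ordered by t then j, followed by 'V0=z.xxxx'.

(0,0): Delta=1.0000 Bond=-56.7992
(1,0): Delta=1.0000 Bond=-74.9750
(1,1): Delta=1.0000 Bond=-74.9750
(2,0): Delta=1.0000 Bond=-98.9669
(2,1): Delta=1.0000 Bond=-98.9669
(2,2): Delta=1.0000 Bond=-98.9669
(3,0): Delta=1.0000 Bond=-130.6364
(3,1): Delta=1.0000 Bond=-130.6364
(3,2): Delta=1.0000 Bond=-130.6364
(3,3): Delta=1.0000 Bond=-130.6364
V0=18.2008

No-arbitrage ⇒ martingale measure with p* = (R−d)/(u−d) = 0.8732.
Terminal payoffs: V(4,0)=-154.4325, V(4,1)=-136.1678, V(4,2)=-99.3773, V(4,3)=-25.2709, V(4,4)=124.0006
  t=3,j=0: stock 25.7250 → up 36.2722 (V=-136.1678), down 18.0075 (V=-154.4325). Price -104.9114; hedge Δ=1.0000, bond B=-130.6364.
  t=3,j=1: stock 51.8175 → up 73.0627 (V=-99.3773), down 36.2722 (V=-136.1678). Price -78.8189; hedge Δ=1.0000, bond B=-130.6364.
  t=3,j=2: stock 104.3752 → up 147.1691 (V=-25.2709), down 73.0627 (V=-99.3773). Price -26.2611; hedge Δ=1.0000, bond B=-130.6364.
  t=3,j=3: stock 210.2416 → up 296.4406 (V=124.0006), down 147.1691 (V=-25.2709). Price 79.6052; hedge Δ=1.0000, bond B=-130.6364.
  t=2,j=0: stock 36.7500 → up 51.8175 (V=-78.8189), down 25.7250 (V=-104.9114). Price -62.2169; hedge Δ=1.0000, bond B=-98.9669.
  t=2,j=1: stock 74.0250 → up 104.3752 (V=-26.2611), down 51.8175 (V=-78.8189). Price -24.9419; hedge Δ=1.0000, bond B=-98.9669.
  t=2,j=2: stock 149.1075 → up 210.2416 (V=79.6052), down 104.3752 (V=-26.2611). Price 50.1406; hedge Δ=1.0000, bond B=-98.9669.
  t=1,j=0: stock 52.5000 → up 74.0250 (V=-24.9419), down 36.7500 (V=-62.2169). Price -22.4750; hedge Δ=1.0000, bond B=-74.9750.
  t=1,j=1: stock 105.7500 → up 149.1075 (V=50.1406), down 74.0250 (V=-24.9419). Price 30.7750; hedge Δ=1.0000, bond B=-74.9750.
  t=0,j=0: stock 75.0000 → up 105.7500 (V=30.7750), down 52.5000 (V=-22.4750). Price 18.2008; hedge Δ=1.0000, bond B=-56.7992.
Each (Δ,B) replicates both successor values, so the strategy is self-financing and V0 is arbitrage-free.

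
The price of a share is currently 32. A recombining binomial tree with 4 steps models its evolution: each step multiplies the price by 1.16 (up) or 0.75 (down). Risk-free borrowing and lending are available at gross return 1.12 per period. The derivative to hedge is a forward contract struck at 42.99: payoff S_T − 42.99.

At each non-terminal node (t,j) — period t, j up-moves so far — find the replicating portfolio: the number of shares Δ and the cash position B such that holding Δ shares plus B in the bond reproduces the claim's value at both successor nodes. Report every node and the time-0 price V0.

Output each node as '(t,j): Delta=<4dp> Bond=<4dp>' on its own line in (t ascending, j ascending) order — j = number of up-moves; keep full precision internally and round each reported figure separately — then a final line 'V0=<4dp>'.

(0,0): Delta=1.0000 Bond=-27.3209
(1,0): Delta=1.0000 Bond=-30.5994
(1,1): Delta=1.0000 Bond=-30.5994
(2,0): Delta=1.0000 Bond=-34.2714
(2,1): Delta=1.0000 Bond=-34.2714
(2,2): Delta=1.0000 Bond=-34.2714
(3,0): Delta=1.0000 Bond=-38.3839
(3,1): Delta=1.0000 Bond=-38.3839
(3,2): Delta=1.0000 Bond=-38.3839
(3,3): Delta=1.0000 Bond=-38.3839
V0=4.6791

Since d<R<u, set p* = (R−d)/(u−d) = 0.9024; price each node as the discounted p*-expectation of its children.
Terminal payoffs: V(4,0)=-32.8650, V(4,1)=-27.3300, V(4,2)=-18.7692, V(4,3)=-5.5285, V(4,4)=14.9505
(3,0): S=13.5000. Δ = (V_up−V_dn)/(S_up−S_dn) = (-27.3300−-32.8650)/(15.6600−10.1250) = 1.0000. V = [p*·-27.3300 + (1−p*)·-32.8650]/1.12 = -24.8839. B = V − Δ·S = -38.3839.
(3,1): S=20.8800. Δ = (V_up−V_dn)/(S_up−S_dn) = (-18.7692−-27.3300)/(24.2208−15.6600) = 1.0000. V = [p*·-18.7692 + (1−p*)·-27.3300]/1.12 = -17.5039. B = V − Δ·S = -38.3839.
(3,2): S=32.2944. Δ = (V_up−V_dn)/(S_up−S_dn) = (-5.5285−-18.7692)/(37.4615−24.2208) = 1.0000. V = [p*·-5.5285 + (1−p*)·-18.7692]/1.12 = -6.0895. B = V − Δ·S = -38.3839.
(3,3): S=49.9487. Δ = (V_up−V_dn)/(S_up−S_dn) = (14.9505−-5.5285)/(57.9405−37.4615) = 1.0000. V = [p*·14.9505 + (1−p*)·-5.5285]/1.12 = 11.5647. B = V − Δ·S = -38.3839.
(2,0): S=18.0000. Δ = (V_up−V_dn)/(S_up−S_dn) = (-17.5039−-24.8839)/(20.8800−13.5000) = 1.0000. V = [p*·-17.5039 + (1−p*)·-24.8839]/1.12 = -16.2714. B = V − Δ·S = -34.2714.
(2,1): S=27.8400. Δ = (V_up−V_dn)/(S_up−S_dn) = (-6.0895−-17.5039)/(32.2944−20.8800) = 1.0000. V = [p*·-6.0895 + (1−p*)·-17.5039]/1.12 = -6.4314. B = V − Δ·S = -34.2714.
(2,2): S=43.0592. Δ = (V_up−V_dn)/(S_up−S_dn) = (11.5647−-6.0895)/(49.9487−32.2944) = 1.0000. V = [p*·11.5647 + (1−p*)·-6.0895]/1.12 = 8.7878. B = V − Δ·S = -34.2714.
(1,0): S=24.0000. Δ = (V_up−V_dn)/(S_up−S_dn) = (-6.4314−-16.2714)/(27.8400−18.0000) = 1.0000. V = [p*·-6.4314 + (1−p*)·-16.2714]/1.12 = -6.5994. B = V − Δ·S = -30.5994.
(1,1): S=37.1200. Δ = (V_up−V_dn)/(S_up−S_dn) = (8.7878−-6.4314)/(43.0592−27.8400) = 1.0000. V = [p*·8.7878 + (1−p*)·-6.4314]/1.12 = 6.5206. B = V − Δ·S = -30.5994.
(0,0): S=32.0000. Δ = (V_up−V_dn)/(S_up−S_dn) = (6.5206−-6.5994)/(37.1200−24.0000) = 1.0000. V = [p*·6.5206 + (1−p*)·-6.5994]/1.12 = 4.6791. B = V − Δ·S = -27.3209.
Self-financing check: at every node Δ·S+B equals the discounted successor values.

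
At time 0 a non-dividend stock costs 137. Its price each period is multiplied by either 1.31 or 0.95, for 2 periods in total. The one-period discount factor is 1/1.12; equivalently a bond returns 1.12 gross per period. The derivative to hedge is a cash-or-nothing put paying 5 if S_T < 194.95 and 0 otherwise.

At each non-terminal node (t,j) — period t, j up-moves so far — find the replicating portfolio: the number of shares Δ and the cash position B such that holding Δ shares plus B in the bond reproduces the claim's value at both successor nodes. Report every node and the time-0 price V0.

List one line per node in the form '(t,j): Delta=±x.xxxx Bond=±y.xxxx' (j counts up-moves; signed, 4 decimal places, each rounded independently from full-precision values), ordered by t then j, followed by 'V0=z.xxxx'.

(0,0): Delta=-0.0427 Bond=8.9531
(1,0): Delta=0.0000 Bond=4.4643
(1,1): Delta=-0.0774 Bond=16.2450
V0=3.0971

Risk-neutral probability p* = (R−d)/(u−d) = (1.12−0.95)/(1.31−0.95) = 0.4722.
At expiry t=2: V(2,0)=5.0000, V(2,1)=5.0000, V(2,2)=0.0000
(1,0): S=130.1500. Δ = (V_up−V_dn)/(S_up−S_dn) = (5.0000−5.0000)/(170.4965−123.6425) = 0.0000. V = [p*·5.0000 + (1−p*)·5.0000]/1.12 = 4.4643. B = V − Δ·S = 4.4643.
(1,1): S=179.4700. Δ = (V_up−V_dn)/(S_up−S_dn) = (0.0000−5.0000)/(235.1057−170.4965) = -0.0774. V = [p*·0.0000 + (1−p*)·5.0000]/1.12 = 2.3562. B = V − Δ·S = 16.2450.
(0,0): S=137.0000. Δ = (V_up−V_dn)/(S_up−S_dn) = (2.3562−4.4643)/(179.4700−130.1500) = -0.0427. V = [p*·2.3562 + (1−p*)·4.4643]/1.12 = 3.0971. B = V − Δ·S = 8.9531.
Check: Δ(0,0)·S0 + B(0,0) = 3.0971 = V0.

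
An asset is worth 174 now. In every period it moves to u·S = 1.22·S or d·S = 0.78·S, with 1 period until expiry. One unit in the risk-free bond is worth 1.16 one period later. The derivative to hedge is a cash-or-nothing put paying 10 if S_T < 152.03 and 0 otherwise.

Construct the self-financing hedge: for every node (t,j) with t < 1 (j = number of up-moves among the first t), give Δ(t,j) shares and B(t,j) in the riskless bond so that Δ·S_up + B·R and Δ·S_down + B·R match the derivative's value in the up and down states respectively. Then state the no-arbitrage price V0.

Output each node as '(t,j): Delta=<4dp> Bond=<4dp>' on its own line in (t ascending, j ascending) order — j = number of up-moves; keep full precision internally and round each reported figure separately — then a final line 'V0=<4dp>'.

(0,0): Delta=-0.1306 Bond=23.9028
V0=1.1755

Since d<R<u, set p* = (R−d)/(u−d) = 0.8636; price each node as the discounted p*-expectation of its children.
Terminal values V(1,·): V(1,0)=10.0000, V(1,1)=0.0000
  t=0,j=0: stock 174.0000 → up 212.2800 (V=0.0000), down 135.7200 (V=10.0000). Price 1.1755; hedge Δ=-0.1306, bond B=23.9028.
Self-financing check: at every node Δ·S+B equals the discounted successor values.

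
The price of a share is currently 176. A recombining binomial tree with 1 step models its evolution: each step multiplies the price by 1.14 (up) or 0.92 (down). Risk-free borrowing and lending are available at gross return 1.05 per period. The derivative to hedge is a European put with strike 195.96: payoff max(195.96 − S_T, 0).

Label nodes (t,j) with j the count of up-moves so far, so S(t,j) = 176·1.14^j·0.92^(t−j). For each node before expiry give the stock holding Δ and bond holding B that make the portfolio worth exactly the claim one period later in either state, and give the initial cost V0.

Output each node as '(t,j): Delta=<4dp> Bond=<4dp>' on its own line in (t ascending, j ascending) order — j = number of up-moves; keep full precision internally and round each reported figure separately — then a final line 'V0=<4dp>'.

(0,0): Delta=-0.8791 Bond=167.9896
V0=13.2623

Since d<R<u, set p* = (R−d)/(u−d) = 0.5909; price each node as the discounted p*-expectation of its children.
Terminal values V(1,·): V(1,0)=34.0400, V(1,1)=0.0000
Node (0,0) S=176.0000: V=(p*·0.0000+(1−p*)·34.0400)/1.05=13.2623; Δ=(0.0000−34.0400)/(200.6400−161.9200)=-0.8791; B=V−Δ·S=167.9896
Each (Δ,B) replicates both successor values, so the strategy is self-financing and V0 is arbitrage-free.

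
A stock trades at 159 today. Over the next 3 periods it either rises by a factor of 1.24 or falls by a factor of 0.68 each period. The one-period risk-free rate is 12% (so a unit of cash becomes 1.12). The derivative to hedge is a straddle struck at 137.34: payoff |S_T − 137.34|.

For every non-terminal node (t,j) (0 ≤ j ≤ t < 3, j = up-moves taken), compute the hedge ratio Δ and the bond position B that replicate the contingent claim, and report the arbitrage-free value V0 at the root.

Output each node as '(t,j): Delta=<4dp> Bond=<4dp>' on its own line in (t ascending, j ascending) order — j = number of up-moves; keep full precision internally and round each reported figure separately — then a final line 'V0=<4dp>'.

The replicating-portfolio and risk-neutral prices coincide; use p* = (1.12−0.68)/(1.24−0.68) = 0.7857 for the latter.
Payoff layer (t=3): V(3,0)=87.3453, V(3,1)=46.1732, V(3,2)=28.9053, V(3,3)=165.8132
(2,0): S=73.5216. Δ = (V_up−V_dn)/(S_up−S_dn) = (46.1732−87.3453)/(91.1668−49.9947) = -1.0000. V = [p*·46.1732 + (1−p*)·87.3453]/1.12 = 49.1034. B = V − Δ·S = 122.6250.
(2,1): S=134.0688. Δ = (V_up−V_dn)/(S_up−S_dn) = (28.9053−46.1732)/(166.2453−91.1668) = -0.2300. V = [p*·28.9053 + (1−p*)·46.1732]/1.12 = 29.1121. B = V − Δ·S = 59.9477.
(2,2): S=244.4784. Δ = (V_up−V_dn)/(S_up−S_dn) = (165.8132−28.9053)/(303.1532−166.2453) = 1.0000. V = [p*·165.8132 + (1−p*)·28.9053]/1.12 = 121.8534. B = V − Δ·S = -122.6250.
(1,0): S=108.1200. Δ = (V_up−V_dn)/(S_up−S_dn) = (29.1121−49.1034)/(134.0688−73.5216) = -0.3302. V = [p*·29.1121 + (1−p*)·49.1034]/1.12 = 29.8178. B = V − Δ·S = 65.5165.
(1,1): S=197.1600. Δ = (V_up−V_dn)/(S_up−S_dn) = (121.8534−29.1121)/(244.4784−134.0688) = 0.8400. V = [p*·121.8534 + (1−p*)·29.1121]/1.12 = 91.0538. B = V − Δ·S = -74.5556.
(0,0): S=159.0000. Δ = (V_up−V_dn)/(S_up−S_dn) = (91.0538−29.8178)/(197.1600−108.1200) = 0.6877. V = [p*·91.0538 + (1−p*)·29.8178]/1.12 = 69.5820. B = V − Δ·S = -39.7680.
Root portfolio cost Δ·159+B reproduces V0=69.5820.

(0,0): Delta=0.6877 Bond=-39.7680
(1,0): Delta=-0.3302 Bond=65.5165
(1,1): Delta=0.8400 Bond=-74.5556
(2,0): Delta=-1.0000 Bond=122.6250
(2,1): Delta=-0.2300 Bond=59.9477
(2,2): Delta=1.0000 Bond=-122.6250
V0=69.5820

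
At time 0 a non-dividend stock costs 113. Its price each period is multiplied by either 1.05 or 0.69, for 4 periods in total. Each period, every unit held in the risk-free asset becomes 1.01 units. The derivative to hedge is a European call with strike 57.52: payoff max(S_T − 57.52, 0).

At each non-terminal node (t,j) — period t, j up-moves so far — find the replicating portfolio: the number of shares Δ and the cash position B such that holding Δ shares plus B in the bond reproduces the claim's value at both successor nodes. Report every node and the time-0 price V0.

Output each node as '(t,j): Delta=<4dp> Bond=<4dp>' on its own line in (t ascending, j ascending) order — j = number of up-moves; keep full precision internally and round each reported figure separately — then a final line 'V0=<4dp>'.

(0,0): Delta=0.9850 Bond=-53.4888
(1,0): Delta=0.8663 Bond=-44.7704
(1,1): Delta=0.9947 Bond=-55.1803
(2,0): Delta=0.0815 Bond=-2.9958
(2,1): Delta=0.9308 Bond=-50.4959
(2,2): Delta=1.0000 Bond=-56.3866
(3,0): Delta=0.0000 Bond=0.0000
(3,1): Delta=0.0882 Bond=-3.4039
(3,2): Delta=1.0000 Bond=-56.9505
(3,3): Delta=1.0000 Bond=-56.9505
V0=57.8160

Under the risk-neutral measure, an up-move has probability p* = (R−d)/(u−d) = 0.8889 and values discount at R = 1.01.
Payoff layer (t=4): V(4,0)=0.0000, V(4,1)=0.0000, V(4,2)=1.7937, V(4,3)=32.7400, V(4,4)=79.8322
(3,0): S=37.1215. Δ = (V_up−V_dn)/(S_up−S_dn) = (0.0000−0.0000)/(38.9776−25.6138) = 0.0000. V = [p*·0.0000 + (1−p*)·0.0000]/1.01 = 0.0000. B = V − Δ·S = 0.0000.
(3,1): S=56.4893. Δ = (V_up−V_dn)/(S_up−S_dn) = (1.7937−0.0000)/(59.3137−38.9776) = 0.0882. V = [p*·1.7937 + (1−p*)·0.0000]/1.01 = 1.5786. B = V − Δ·S = -3.4039.
(3,2): S=85.9619. Δ = (V_up−V_dn)/(S_up−S_dn) = (32.7400−1.7937)/(90.2600−59.3137) = 1.0000. V = [p*·32.7400 + (1−p*)·1.7937]/1.01 = 29.0114. B = V − Δ·S = -56.9505.
(3,3): S=130.8116. Δ = (V_up−V_dn)/(S_up−S_dn) = (79.8322−32.7400)/(137.3522−90.2600) = 1.0000. V = [p*·79.8322 + (1−p*)·32.7400]/1.01 = 73.8611. B = V − Δ·S = -56.9505.
(2,0): S=53.7993. Δ = (V_up−V_dn)/(S_up−S_dn) = (1.5786−0.0000)/(56.4893−37.1215) = 0.0815. V = [p*·1.5786 + (1−p*)·0.0000]/1.01 = 1.3893. B = V − Δ·S = -2.9958.
(2,1): S=81.8685. Δ = (V_up−V_dn)/(S_up−S_dn) = (29.0114−1.5786)/(85.9619−56.4893) = 0.9308. V = [p*·29.0114 + (1−p*)·1.5786]/1.01 = 25.7063. B = V − Δ·S = -50.4959.
(2,2): S=124.5825. Δ = (V_up−V_dn)/(S_up−S_dn) = (73.8611−29.0114)/(130.8116−85.9619) = 1.0000. V = [p*·73.8611 + (1−p*)·29.0114]/1.01 = 68.1959. B = V − Δ·S = -56.3866.
(1,0): S=77.9700. Δ = (V_up−V_dn)/(S_up−S_dn) = (25.7063−1.3893)/(81.8685−53.7993) = 0.8663. V = [p*·25.7063 + (1−p*)·1.3893]/1.01 = 22.7766. B = V − Δ·S = -44.7704.
(1,1): S=118.6500. Δ = (V_up−V_dn)/(S_up−S_dn) = (68.1959−25.7063)/(124.5825−81.8685) = 0.9947. V = [p*·68.1959 + (1−p*)·25.7063]/1.01 = 62.8463. B = V − Δ·S = -55.1803.
(0,0): S=113.0000. Δ = (V_up−V_dn)/(S_up−S_dn) = (62.8463−22.7766)/(118.6500−77.9700) = 0.9850. V = [p*·62.8463 + (1−p*)·22.7766]/1.01 = 57.8160. B = V − Δ·S = -53.4888.
Each (Δ,B) replicates both successor values, so the strategy is self-financing and V0 is arbitrage-free.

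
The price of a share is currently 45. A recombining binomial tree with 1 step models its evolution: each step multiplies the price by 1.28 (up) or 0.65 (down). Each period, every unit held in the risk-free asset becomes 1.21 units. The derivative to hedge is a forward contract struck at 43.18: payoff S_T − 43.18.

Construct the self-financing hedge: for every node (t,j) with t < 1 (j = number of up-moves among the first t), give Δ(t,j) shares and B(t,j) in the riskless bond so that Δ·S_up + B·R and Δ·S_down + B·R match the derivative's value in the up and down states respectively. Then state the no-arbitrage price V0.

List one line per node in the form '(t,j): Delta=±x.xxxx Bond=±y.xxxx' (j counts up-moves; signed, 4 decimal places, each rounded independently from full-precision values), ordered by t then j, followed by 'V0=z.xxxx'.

(0,0): Delta=1.0000 Bond=-35.6860
V0=9.3140

Risk-neutral probability p* = (R−d)/(u−d) = (1.21−0.65)/(1.28−0.65) = 0.8889.
Payoff layer (t=1): V(1,0)=-13.9300, V(1,1)=14.4200
(0,0): S=45.0000. Δ = (V_up−V_dn)/(S_up−S_dn) = (14.4200−-13.9300)/(57.6000−29.2500) = 1.0000. V = [p*·14.4200 + (1−p*)·-13.9300]/1.21 = 9.3140. B = V − Δ·S = -35.6860.
Root portfolio cost Δ·45+B reproduces V0=9.3140.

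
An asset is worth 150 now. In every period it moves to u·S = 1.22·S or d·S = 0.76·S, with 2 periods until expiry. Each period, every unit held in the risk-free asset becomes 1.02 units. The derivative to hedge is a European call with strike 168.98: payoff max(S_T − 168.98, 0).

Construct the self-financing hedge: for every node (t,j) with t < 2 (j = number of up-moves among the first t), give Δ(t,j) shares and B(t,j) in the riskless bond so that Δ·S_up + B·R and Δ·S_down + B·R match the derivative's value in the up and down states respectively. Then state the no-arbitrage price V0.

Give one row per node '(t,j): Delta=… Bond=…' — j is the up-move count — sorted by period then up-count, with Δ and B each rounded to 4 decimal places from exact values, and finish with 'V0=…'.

(0,0): Delta=0.4359 Bond=-48.7204
(1,0): Delta=0.0000 Bond=0.0000
(1,1): Delta=0.6448 Bond=-87.9216
V0=16.6675

Risk-neutral probability p* = (R−d)/(u−d) = (1.02−0.76)/(1.22−0.76) = 0.5652.
Payoff layer (t=2): V(2,0)=0.0000, V(2,1)=0.0000, V(2,2)=54.2800
Node (1,0) S=114.0000: V=(p*·0.0000+(1−p*)·0.0000)/1.02=0.0000; Δ=(0.0000−0.0000)/(139.0800−86.6400)=0.0000; B=V−Δ·S=0.0000
Node (1,1) S=183.0000: V=(p*·54.2800+(1−p*)·0.0000)/1.02=30.0784; Δ=(54.2800−0.0000)/(223.2600−139.0800)=0.6448; B=V−Δ·S=-87.9216
Node (0,0) S=150.0000: V=(p*·30.0784+(1−p*)·0.0000)/1.02=16.6675; Δ=(30.0784−0.0000)/(183.0000−114.0000)=0.4359; B=V−Δ·S=-48.7204
Check: Δ(0,0)·S0 + B(0,0) = 16.6675 = V0.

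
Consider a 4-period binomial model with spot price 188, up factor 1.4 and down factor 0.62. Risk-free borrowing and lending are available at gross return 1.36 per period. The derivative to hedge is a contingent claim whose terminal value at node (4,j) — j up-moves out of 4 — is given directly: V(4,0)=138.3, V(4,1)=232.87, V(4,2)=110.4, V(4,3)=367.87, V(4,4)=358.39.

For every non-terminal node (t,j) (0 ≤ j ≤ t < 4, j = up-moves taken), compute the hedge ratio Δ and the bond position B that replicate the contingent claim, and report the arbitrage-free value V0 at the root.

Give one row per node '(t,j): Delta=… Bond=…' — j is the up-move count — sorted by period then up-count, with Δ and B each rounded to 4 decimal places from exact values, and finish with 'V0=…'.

(0,0): Delta=0.0723 Bond=90.6134
(1,0): Delta=1.3087 Bond=-20.8863
(1,1): Delta=0.0427 Bond=131.0245
(2,0): Delta=-1.4524 Bond=171.1295
(2,1): Delta=1.3748 Bond=-39.1910
(2,2): Delta=0.0108 Bond=189.9439
(3,0): Delta=2.7060 Bond=46.4184
(3,1): Delta=-1.5519 Bond=242.8073
(3,2): Delta=1.4449 Bond=-69.3056
(3,3): Delta=-0.0236 Bond=276.0334
V0=104.1978

Since d<R<u, set p* = (R−d)/(u−d) = 0.9487; price each node as the discounted p*-expectation of its children.
At expiry t=4: V(4,0)=138.3000, V(4,1)=232.8700, V(4,2)=110.4000, V(4,3)=367.8700, V(4,4)=358.3900
Node (3,0) S=44.8057: V=(p*·232.8700+(1−p*)·138.3000)/1.36=167.6620; Δ=(232.8700−138.3000)/(62.7279−27.7795)=2.7060; B=V−Δ·S=46.4184
Node (3,1) S=101.1741: V=(p*·110.4000+(1−p*)·232.8700)/1.36=85.7945; Δ=(110.4000−232.8700)/(141.6437−62.7279)=-1.5519; B=V−Δ·S=242.8073
Node (3,2) S=228.4576: V=(p*·367.8700+(1−p*)·110.4000)/1.36=260.7841; Δ=(367.8700−110.4000)/(319.8406−141.6437)=1.4449; B=V−Δ·S=-69.3056
Node (3,3) S=515.8720: V=(p*·358.3900+(1−p*)·367.8700)/1.36=263.8795; Δ=(358.3900−367.8700)/(722.2208−319.8406)=-0.0236; B=V−Δ·S=276.0334
Node (2,0) S=72.2672: V=(p*·85.7945+(1−p*)·167.6620)/1.36=66.1712; Δ=(85.7945−167.6620)/(101.1741−44.8057)=-1.4524; B=V−Δ·S=171.1295
Node (2,1) S=163.1840: V=(p*·260.7841+(1−p*)·85.7945)/1.36=185.1546; Δ=(260.7841−85.7945)/(228.4576−101.1741)=1.3748; B=V−Δ·S=-39.1910
Node (2,2) S=368.4800: V=(p*·263.8795+(1−p*)·260.7841)/1.36=193.9123; Δ=(263.8795−260.7841)/(515.8720−228.4576)=0.0108; B=V−Δ·S=189.9439
Node (1,0) S=116.5600: V=(p*·185.1546+(1−p*)·66.1712)/1.36=131.6566; Δ=(185.1546−66.1712)/(163.1840−72.2672)=1.3087; B=V−Δ·S=-20.8863
Node (1,1) S=263.2000: V=(p*·193.9123+(1−p*)·185.1546)/1.36=142.2524; Δ=(193.9123−185.1546)/(368.4800−163.1840)=0.0427; B=V−Δ·S=131.0245
Node (0,0) S=188.0000: V=(p*·142.2524+(1−p*)·131.6566)/1.36=104.1978; Δ=(142.2524−131.6566)/(263.2000−116.5600)=0.0723; B=V−Δ·S=90.6134
Each (Δ,B) replicates both successor values, so the strategy is self-financing and V0 is arbitrage-free.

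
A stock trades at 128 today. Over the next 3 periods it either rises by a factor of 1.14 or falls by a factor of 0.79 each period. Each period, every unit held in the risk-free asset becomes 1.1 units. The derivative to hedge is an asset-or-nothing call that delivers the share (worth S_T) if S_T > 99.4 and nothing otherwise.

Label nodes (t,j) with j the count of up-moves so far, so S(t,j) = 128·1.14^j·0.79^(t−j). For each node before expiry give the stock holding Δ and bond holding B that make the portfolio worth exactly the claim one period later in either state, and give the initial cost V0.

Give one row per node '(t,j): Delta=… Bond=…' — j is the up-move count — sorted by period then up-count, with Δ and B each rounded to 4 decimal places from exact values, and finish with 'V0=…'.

No-arbitrage ⇒ martingale measure with p* = (R−d)/(u−d) = 0.8857.
Terminal payoffs: V(3,0)=0.0000, V(3,1)=0.0000, V(3,2)=131.4156, V(3,3)=189.6376
Node (2,0) S=79.8848: V=(p*·0.0000+(1−p*)·0.0000)/1.1=0.0000; Δ=(0.0000−0.0000)/(91.0687−63.1090)=0.0000; B=V−Δ·S=0.0000
Node (2,1) S=115.2768: V=(p*·131.4156+(1−p*)·0.0000)/1.1=105.8151; Δ=(131.4156−0.0000)/(131.4156−91.0687)=3.2571; B=V−Δ·S=-269.6579
Node (2,2) S=166.3488: V=(p*·189.6376+(1−p*)·131.4156)/1.1=166.3488; Δ=(189.6376−131.4156)/(189.6376−131.4156)=1.0000; B=V−Δ·S=0.0000
Node (1,0) S=101.1200: V=(p*·105.8151+(1−p*)·0.0000)/1.1=85.2018; Δ=(105.8151−0.0000)/(115.2768−79.8848)=2.9898; B=V−Δ·S=-217.1271
Node (1,1) S=145.9200: V=(p*·166.3488+(1−p*)·105.8151)/1.1=144.9370; Δ=(166.3488−105.8151)/(166.3488−115.2768)=1.1853; B=V−Δ·S=-28.0164
Node (0,0) S=128.0000: V=(p*·144.9370+(1−p*)·85.2018)/1.1=125.5546; Δ=(144.9370−85.2018)/(145.9200−101.1200)=1.3334; B=V−Δ·S=-45.1173
The time-0 hedge costs 125.5546, which is the no-arbitrage price.

(0,0): Delta=1.3334 Bond=-45.1173
(1,0): Delta=2.9898 Bond=-217.1271
(1,1): Delta=1.1853 Bond=-28.0164
(2,0): Delta=0.0000 Bond=0.0000
(2,1): Delta=3.2571 Bond=-269.6579
(2,2): Delta=1.0000 Bond=0.0000
V0=125.5546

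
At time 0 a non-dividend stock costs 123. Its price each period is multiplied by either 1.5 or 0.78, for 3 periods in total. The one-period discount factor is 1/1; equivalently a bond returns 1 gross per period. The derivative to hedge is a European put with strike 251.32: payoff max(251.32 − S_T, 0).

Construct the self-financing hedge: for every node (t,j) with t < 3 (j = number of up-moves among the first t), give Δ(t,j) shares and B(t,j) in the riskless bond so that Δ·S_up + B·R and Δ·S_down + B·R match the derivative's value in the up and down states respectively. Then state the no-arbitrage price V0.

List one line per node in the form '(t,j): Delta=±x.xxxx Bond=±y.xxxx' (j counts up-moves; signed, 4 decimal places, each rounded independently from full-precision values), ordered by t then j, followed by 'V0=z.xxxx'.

Since d<R<u, set p* = (R−d)/(u−d) = 0.3056; price each node as the discounted p*-expectation of its children.
Payoff layer (t=3): V(3,0)=192.9501, V(3,1)=139.0702, V(3,2)=35.4550, V(3,3)=0.0000
Node (2,0) S=74.8332: V=(p*·139.0702+(1−p*)·192.9501)/1=176.4868; Δ=(139.0702−192.9501)/(112.2498−58.3699)=-1.0000; B=V−Δ·S=251.3200
Node (2,1) S=143.9100: V=(p*·35.4550+(1−p*)·139.0702)/1=107.4100; Δ=(35.4550−139.0702)/(215.8650−112.2498)=-1.0000; B=V−Δ·S=251.3200
Node (2,2) S=276.7500: V=(p*·0.0000+(1−p*)·35.4550)/1=24.6215; Δ=(0.0000−35.4550)/(415.1250−215.8650)=-0.1779; B=V−Δ·S=73.8646
Node (1,0) S=95.9400: V=(p*·107.4100+(1−p*)·176.4868)/1=155.3800; Δ=(107.4100−176.4868)/(143.9100−74.8332)=-1.0000; B=V−Δ·S=251.3200
Node (1,1) S=184.5000: V=(p*·24.6215+(1−p*)·107.4100)/1=82.1135; Δ=(24.6215−107.4100)/(276.7500−143.9100)=-0.6232; B=V−Δ·S=197.0975
Node (0,0) S=123.0000: V=(p*·82.1135+(1−p*)·155.3800)/1=132.9930; Δ=(82.1135−155.3800)/(184.5000−95.9400)=-0.8273; B=V−Δ·S=234.7520
Self-financing check: at every node Δ·S+B equals the discounted successor values.

(0,0): Delta=-0.8273 Bond=234.7520
(1,0): Delta=-1.0000 Bond=251.3200
(1,1): Delta=-0.6232 Bond=197.0975
(2,0): Delta=-1.0000 Bond=251.3200
(2,1): Delta=-1.0000 Bond=251.3200
(2,2): Delta=-0.1779 Bond=73.8646
V0=132.9930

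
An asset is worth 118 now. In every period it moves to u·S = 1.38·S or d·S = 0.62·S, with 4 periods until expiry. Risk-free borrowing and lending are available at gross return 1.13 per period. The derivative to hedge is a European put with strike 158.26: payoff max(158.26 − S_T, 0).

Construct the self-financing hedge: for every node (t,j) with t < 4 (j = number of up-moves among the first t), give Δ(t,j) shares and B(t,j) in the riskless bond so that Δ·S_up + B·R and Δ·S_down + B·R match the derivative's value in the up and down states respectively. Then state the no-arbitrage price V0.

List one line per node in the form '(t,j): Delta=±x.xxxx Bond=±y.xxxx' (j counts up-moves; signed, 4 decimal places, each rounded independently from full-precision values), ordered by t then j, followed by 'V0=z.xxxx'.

(0,0): Delta=-0.3328 Bond=60.1709
(1,0): Delta=-0.7843 Bond=101.0233
(1,1): Delta=-0.2334 Bond=51.8019
(2,0): Delta=-1.0000 Bond=123.9408
(2,1): Delta=-0.7368 Bond=109.3600
(2,2): Delta=-0.1225 Bond=33.6225
(3,0): Delta=-1.0000 Bond=140.0531
(3,1): Delta=-1.0000 Bond=140.0531
(3,2): Delta=-0.6788 Bond=115.5002
(3,3): Delta=0.0000 Bond=0.0000
V0=20.8992

The replicating-portfolio and risk-neutral prices coincide; use p* = (1.13−0.62)/(1.38−0.62) = 0.6711 for the latter.
Payoff layer (t=4): V(4,0)=140.8239, V(4,1)=119.4507, V(4,2)=71.8779, V(4,3)=0.0000, V(4,4)=0.0000
  t=3,j=0: stock 28.1227 → up 38.8093 (V=119.4507), down 17.4361 (V=140.8239). Price 111.9304; hedge Δ=-1.0000, bond B=140.0531.
  t=3,j=1: stock 62.5957 → up 86.3821 (V=71.8779), down 38.8093 (V=119.4507). Price 77.4574; hedge Δ=-1.0000, bond B=140.0531.
  t=3,j=2: stock 139.3259 → up 192.2697 (V=0.0000), down 86.3821 (V=71.8779). Price 20.9239; hedge Δ=-0.6788, bond B=115.5002.
  t=3,j=3: stock 310.1125 → up 427.9552 (V=0.0000), down 192.2697 (V=0.0000). Price 0.0000; hedge Δ=0.0000, bond B=0.0000.
  t=2,j=0: stock 45.3592 → up 62.5957 (V=77.4574), down 28.1227 (V=111.9304). Price 78.5816; hedge Δ=-1.0000, bond B=123.9408.
  t=2,j=1: stock 100.9608 → up 139.3259 (V=20.9239), down 62.5957 (V=77.4574). Price 34.9739; hedge Δ=-0.7368, bond B=109.3600.
  t=2,j=2: stock 224.7192 → up 310.1125 (V=0.0000), down 139.3259 (V=20.9239). Price 6.0910; hedge Δ=-0.1225, bond B=33.6225.
  t=1,j=0: stock 73.1600 → up 100.9608 (V=34.9739), down 45.3592 (V=78.5816). Price 43.6447; hedge Δ=-0.7843, bond B=101.0233.
  t=1,j=1: stock 162.8400 → up 224.7192 (V=6.0910), down 100.9608 (V=34.9739). Price 13.7982; hedge Δ=-0.2334, bond B=51.8019.
  t=0,j=0: stock 118.0000 → up 162.8400 (V=13.7982), down 73.1600 (V=43.6447). Price 20.8992; hedge Δ=-0.3328, bond B=60.1709.
Each (Δ,B) replicates both successor values, so the strategy is self-financing and V0 is arbitrage-free.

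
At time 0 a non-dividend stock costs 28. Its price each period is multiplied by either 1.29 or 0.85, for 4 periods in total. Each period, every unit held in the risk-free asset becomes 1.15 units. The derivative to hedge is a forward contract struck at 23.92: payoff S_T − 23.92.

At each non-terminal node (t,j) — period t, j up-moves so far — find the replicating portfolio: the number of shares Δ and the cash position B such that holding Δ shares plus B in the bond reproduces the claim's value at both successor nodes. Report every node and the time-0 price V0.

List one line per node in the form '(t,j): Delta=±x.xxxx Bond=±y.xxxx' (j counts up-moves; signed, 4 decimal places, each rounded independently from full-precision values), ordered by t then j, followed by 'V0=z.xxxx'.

(0,0): Delta=1.0000 Bond=-13.6763
(1,0): Delta=1.0000 Bond=-15.7278
(1,1): Delta=1.0000 Bond=-15.7278
(2,0): Delta=1.0000 Bond=-18.0870
(2,1): Delta=1.0000 Bond=-18.0870
(2,2): Delta=1.0000 Bond=-18.0870
(3,0): Delta=1.0000 Bond=-20.8000
(3,1): Delta=1.0000 Bond=-20.8000
(3,2): Delta=1.0000 Bond=-20.8000
(3,3): Delta=1.0000 Bond=-20.8000
V0=14.3237

Under the risk-neutral measure, an up-move has probability p* = (R−d)/(u−d) = 0.6818 and values discount at R = 1.15.
Terminal values V(4,·): V(4,0)=-9.3038, V(4,1)=-1.7378, V(4,2)=9.7447, V(4,3)=27.1712, V(4,4)=53.6184
Node (3,0) S=17.1955: V=(p*·-1.7378+(1−p*)·-9.3038)/1.15=-3.6045; Δ=(-1.7378−-9.3038)/(22.1822−14.6162)=1.0000; B=V−Δ·S=-20.8000
Node (3,1) S=26.0967: V=(p*·9.7447+(1−p*)·-1.7378)/1.15=5.2967; Δ=(9.7447−-1.7378)/(33.6647−22.1822)=1.0000; B=V−Δ·S=-20.8000
Node (3,2) S=39.6056: V=(p*·27.1712+(1−p*)·9.7447)/1.15=18.8056; Δ=(27.1712−9.7447)/(51.0912−33.6647)=1.0000; B=V−Δ·S=-20.8000
Node (3,3) S=60.1073: V=(p*·53.6184+(1−p*)·27.1712)/1.15=39.3073; Δ=(53.6184−27.1712)/(77.5384−51.0912)=1.0000; B=V−Δ·S=-20.8000
Node (2,0) S=20.2300: V=(p*·5.2967+(1−p*)·-3.6045)/1.15=2.1430; Δ=(5.2967−-3.6045)/(26.0967−17.1955)=1.0000; B=V−Δ·S=-18.0870
Node (2,1) S=30.7020: V=(p*·18.8056+(1−p*)·5.2967)/1.15=12.6150; Δ=(18.8056−5.2967)/(39.6056−26.0967)=1.0000; B=V−Δ·S=-18.0870
Node (2,2) S=46.5948: V=(p*·39.3073+(1−p*)·18.8056)/1.15=28.5078; Δ=(39.3073−18.8056)/(60.1073−39.6056)=1.0000; B=V−Δ·S=-18.0870
Node (1,0) S=23.8000: V=(p*·12.6150+(1−p*)·2.1430)/1.15=8.0722; Δ=(12.6150−2.1430)/(30.7020−20.2300)=1.0000; B=V−Δ·S=-15.7278
Node (1,1) S=36.1200: V=(p*·28.5078+(1−p*)·12.6150)/1.15=20.3922; Δ=(28.5078−12.6150)/(46.5948−30.7020)=1.0000; B=V−Δ·S=-15.7278
Node (0,0) S=28.0000: V=(p*·20.3922+(1−p*)·8.0722)/1.15=14.3237; Δ=(20.3922−8.0722)/(36.1200−23.8000)=1.0000; B=V−Δ·S=-13.6763
Check: Δ(0,0)·S0 + B(0,0) = 14.3237 = V0.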